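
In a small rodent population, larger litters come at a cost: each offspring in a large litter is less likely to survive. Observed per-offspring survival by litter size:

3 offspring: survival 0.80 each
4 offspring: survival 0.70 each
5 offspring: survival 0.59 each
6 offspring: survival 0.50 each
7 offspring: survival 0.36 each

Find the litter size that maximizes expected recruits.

Expected recruits = c × s(c):
  c=3: 3 × 0.80 = 2.400
  c=4: 4 × 0.70 = 2.800
  c=5: 5 × 0.59 = 2.950
  c=6: 6 × 0.50 = 3.000
  c=7: 7 × 0.36 = 2.520
Maximum at c = 6 (3.000 recruits).

6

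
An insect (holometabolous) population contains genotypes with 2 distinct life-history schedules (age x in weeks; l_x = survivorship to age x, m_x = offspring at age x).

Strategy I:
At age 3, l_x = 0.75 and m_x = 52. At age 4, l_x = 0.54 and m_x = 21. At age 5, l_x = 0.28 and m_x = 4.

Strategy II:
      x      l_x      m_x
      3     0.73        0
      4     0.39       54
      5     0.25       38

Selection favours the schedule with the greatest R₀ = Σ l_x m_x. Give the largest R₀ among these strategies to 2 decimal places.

Strategy I: R₀ = 0.75×52 + 0.54×21 + 0.28×4 = 51.4600
Strategy II: R₀ = 0.73×0 + 0.39×54 + 0.25×38 = 30.5600
Highest R₀: strategy I with 51.4600.

51.46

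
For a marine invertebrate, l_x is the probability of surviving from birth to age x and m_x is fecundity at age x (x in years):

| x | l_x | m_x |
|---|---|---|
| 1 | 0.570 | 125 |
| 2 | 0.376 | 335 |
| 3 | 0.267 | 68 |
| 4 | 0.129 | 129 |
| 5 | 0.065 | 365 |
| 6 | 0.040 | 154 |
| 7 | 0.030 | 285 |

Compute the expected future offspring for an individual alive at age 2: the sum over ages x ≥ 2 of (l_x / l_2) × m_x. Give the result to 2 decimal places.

l_2 = 0.376. Conditional survival from age 2 to x is l_x / l_2.
  x=2: (0.376/0.376) × 335 = 335.0000
  x=3: (0.267/0.376) × 68 = 48.2872
  x=4: (0.129/0.376) × 129 = 44.2580
  x=5: (0.065/0.376) × 365 = 63.0984
  x=6: (0.040/0.376) × 154 = 16.3830
  x=7: (0.030/0.376) × 285 = 22.7394
Sum = 335.0000 + 48.2872 + 44.2580 + 63.0984 + 16.3830 + 22.7394 = 529.7660

529.77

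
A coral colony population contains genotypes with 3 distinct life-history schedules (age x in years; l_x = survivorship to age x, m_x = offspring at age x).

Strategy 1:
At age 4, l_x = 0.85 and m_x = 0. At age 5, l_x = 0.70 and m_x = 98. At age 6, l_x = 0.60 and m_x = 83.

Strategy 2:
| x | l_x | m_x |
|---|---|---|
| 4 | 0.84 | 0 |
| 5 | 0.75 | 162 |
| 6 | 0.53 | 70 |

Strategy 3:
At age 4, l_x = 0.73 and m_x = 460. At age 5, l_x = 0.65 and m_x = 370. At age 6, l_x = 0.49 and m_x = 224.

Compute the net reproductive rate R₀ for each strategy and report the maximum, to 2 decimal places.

Strategy 1: R₀ = 0.85×0 + 0.70×98 + 0.60×83 = 118.4000
Strategy 2: R₀ = 0.84×0 + 0.75×162 + 0.53×70 = 158.6000
Strategy 3: R₀ = 0.73×460 + 0.65×370 + 0.49×224 = 686.0600
Highest R₀: strategy 3 with 686.0600.

686.06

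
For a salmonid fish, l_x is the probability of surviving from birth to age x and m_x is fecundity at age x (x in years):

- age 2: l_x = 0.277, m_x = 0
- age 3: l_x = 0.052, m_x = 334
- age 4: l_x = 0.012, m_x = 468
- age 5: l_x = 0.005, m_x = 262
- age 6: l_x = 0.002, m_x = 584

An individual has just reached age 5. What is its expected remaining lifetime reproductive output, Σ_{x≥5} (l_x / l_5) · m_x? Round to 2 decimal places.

495.60

l_5 = 0.005. Conditional survival from age 5 to x is l_x / l_5.
  x=5: (0.005/0.005) × 262 = 262.0000
  x=6: (0.002/0.005) × 584 = 233.6000
Sum = 262.0000 + 233.6000 = 495.6000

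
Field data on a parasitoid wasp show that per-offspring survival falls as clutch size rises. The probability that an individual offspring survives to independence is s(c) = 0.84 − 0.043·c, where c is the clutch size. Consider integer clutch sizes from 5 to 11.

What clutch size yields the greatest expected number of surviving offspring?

Expected surviving offspring = c × s(c):
  c=5: 5 × 0.625 = 3.125
  c=6: 6 × 0.582 = 3.492
  c=7: 7 × 0.539 = 3.773
  c=8: 8 × 0.496 = 3.968
  c=9: 9 × 0.453 = 4.077
  c=10: 10 × 0.410 = 4.100
  c=11: 11 × 0.367 = 4.037
Maximum at c = 10 (4.100 surviving offspring).

10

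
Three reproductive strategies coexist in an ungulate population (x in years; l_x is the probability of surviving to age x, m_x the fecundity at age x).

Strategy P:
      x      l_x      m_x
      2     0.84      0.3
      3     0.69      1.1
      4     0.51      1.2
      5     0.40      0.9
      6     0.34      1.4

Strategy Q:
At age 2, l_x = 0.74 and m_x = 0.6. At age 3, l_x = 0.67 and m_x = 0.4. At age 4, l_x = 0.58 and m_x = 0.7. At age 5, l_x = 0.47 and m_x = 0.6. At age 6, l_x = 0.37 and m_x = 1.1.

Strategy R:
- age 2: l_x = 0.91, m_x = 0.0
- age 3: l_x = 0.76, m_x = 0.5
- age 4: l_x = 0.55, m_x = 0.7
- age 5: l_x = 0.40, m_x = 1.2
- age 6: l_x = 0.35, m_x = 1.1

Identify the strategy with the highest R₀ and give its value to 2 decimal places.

Strategy P: R₀ = 0.84×0.3 + 0.69×1.1 + 0.51×1.2 + 0.40×0.9 + 0.34×1.4 = 2.4590
Strategy Q: R₀ = 0.74×0.6 + 0.67×0.4 + 0.58×0.7 + 0.47×0.6 + 0.37×1.1 = 1.8070
Strategy R: R₀ = 0.91×0.0 + 0.76×0.5 + 0.55×0.7 + 0.40×1.2 + 0.35×1.1 = 1.6300
Highest R₀: strategy P with 2.4590.

2.46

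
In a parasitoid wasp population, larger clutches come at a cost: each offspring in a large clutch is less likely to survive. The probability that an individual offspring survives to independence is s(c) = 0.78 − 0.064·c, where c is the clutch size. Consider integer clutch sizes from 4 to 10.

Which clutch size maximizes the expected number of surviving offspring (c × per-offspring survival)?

Expected surviving offspring = c × s(c):
  c=4: 4 × 0.524 = 2.096
  c=5: 5 × 0.460 = 2.300
  c=6: 6 × 0.396 = 2.376
  c=7: 7 × 0.332 = 2.324
  c=8: 8 × 0.268 = 2.144
  c=9: 9 × 0.204 = 1.836
  c=10: 10 × 0.140 = 1.400
Maximum at c = 6 (2.376 surviving offspring).

6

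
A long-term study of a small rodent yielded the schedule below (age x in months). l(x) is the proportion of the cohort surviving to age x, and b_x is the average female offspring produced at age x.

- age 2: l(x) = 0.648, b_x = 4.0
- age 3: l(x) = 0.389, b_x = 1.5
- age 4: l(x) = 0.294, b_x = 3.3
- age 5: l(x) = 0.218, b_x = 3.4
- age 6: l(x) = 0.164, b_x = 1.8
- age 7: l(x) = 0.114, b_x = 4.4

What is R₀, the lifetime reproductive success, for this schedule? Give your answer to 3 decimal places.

R₀ = Σ l(x) b_x:
  age 2: 0.648 × 4.0 = 2.5920
  age 3: 0.389 × 1.5 = 0.5835
  age 4: 0.294 × 3.3 = 0.9702
  age 5: 0.218 × 3.4 = 0.7412
  age 6: 0.164 × 1.8 = 0.2952
  age 7: 0.114 × 4.4 = 0.5016
R₀ = 2.5920 + 0.5835 + 0.9702 + 0.7412 + 0.2952 + 0.5016 = 5.6837

5.684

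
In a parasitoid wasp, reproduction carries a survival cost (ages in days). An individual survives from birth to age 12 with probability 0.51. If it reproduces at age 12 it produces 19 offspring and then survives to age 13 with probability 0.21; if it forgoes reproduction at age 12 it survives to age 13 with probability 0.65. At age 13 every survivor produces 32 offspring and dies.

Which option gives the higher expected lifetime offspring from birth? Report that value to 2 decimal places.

breed at age 12: R₀ = 0.51 × (19 + 0.21 × 32) = 0.51 × 25.7200 = 13.1172
delay to age 13: R₀ = 0.51 × (0.65 × 32) = 0.51 × 20.8000 = 10.6080
Higher: breed at age 12 (13.1172).

13.12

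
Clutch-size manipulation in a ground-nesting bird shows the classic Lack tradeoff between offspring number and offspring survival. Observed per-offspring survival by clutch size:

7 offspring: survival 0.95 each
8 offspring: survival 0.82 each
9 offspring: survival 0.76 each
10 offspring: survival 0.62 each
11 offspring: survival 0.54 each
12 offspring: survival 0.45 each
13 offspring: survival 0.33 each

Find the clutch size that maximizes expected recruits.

Expected recruits = c × s(c):
  c=7: 7 × 0.95 = 6.650
  c=8: 8 × 0.82 = 6.560
  c=9: 9 × 0.76 = 6.840
  c=10: 10 × 0.62 = 6.200
  c=11: 11 × 0.54 = 5.940
  c=12: 12 × 0.45 = 5.400
  c=13: 13 × 0.33 = 4.290
Maximum at c = 9 (6.840 recruits).

9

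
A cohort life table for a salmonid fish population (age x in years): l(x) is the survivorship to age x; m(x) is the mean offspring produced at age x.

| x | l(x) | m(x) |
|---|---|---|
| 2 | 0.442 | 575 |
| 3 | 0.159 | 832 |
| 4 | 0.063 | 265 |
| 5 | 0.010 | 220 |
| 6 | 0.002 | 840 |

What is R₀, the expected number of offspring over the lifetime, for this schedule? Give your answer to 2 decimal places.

407.01

R₀ = Σ l(x) m(x):
  age 2: 0.442 × 575 = 254.1500
  age 3: 0.159 × 832 = 132.2880
  age 4: 0.063 × 265 = 16.6950
  age 5: 0.010 × 220 = 2.2000
  age 6: 0.002 × 840 = 1.6800
R₀ = 254.1500 + 132.2880 + 16.6950 + 2.2000 + 1.6800 = 407.0130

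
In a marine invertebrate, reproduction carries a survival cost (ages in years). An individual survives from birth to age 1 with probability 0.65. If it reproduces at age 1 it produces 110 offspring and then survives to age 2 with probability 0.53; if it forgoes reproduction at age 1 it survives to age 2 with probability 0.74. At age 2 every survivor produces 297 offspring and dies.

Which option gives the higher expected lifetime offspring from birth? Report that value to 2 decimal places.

breed at age 1: R₀ = 0.65 × (110 + 0.53 × 297) = 0.65 × 267.4100 = 173.8165
delay to age 2: R₀ = 0.65 × (0.74 × 297) = 0.65 × 219.7800 = 142.8570
Higher: breed at age 1 (173.8165).

173.82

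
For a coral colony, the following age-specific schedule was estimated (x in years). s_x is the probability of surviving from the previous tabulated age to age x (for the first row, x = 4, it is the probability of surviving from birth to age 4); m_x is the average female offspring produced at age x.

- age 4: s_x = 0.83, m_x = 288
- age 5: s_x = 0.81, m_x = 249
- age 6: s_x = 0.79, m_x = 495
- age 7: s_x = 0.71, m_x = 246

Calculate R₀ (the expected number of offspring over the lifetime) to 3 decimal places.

762.111

Survivorship from birth: l_x = s_4·s_5·…·s_x.
  l_4 = 0.83000
  l_5 = 0.67230
  l_6 = 0.53112
  l_7 = 0.37709
R₀ = Σ l_x m_x:
  age 4: 0.83000 × 288 = 239.0400
  age 5: 0.67230 × 249 = 167.4027
  age 6: 0.53112 × 495 = 262.9044
  age 7: 0.37709 × 246 = 92.7641
R₀ = 239.0400 + 167.4027 + 262.9044 + 92.7641 = 762.1112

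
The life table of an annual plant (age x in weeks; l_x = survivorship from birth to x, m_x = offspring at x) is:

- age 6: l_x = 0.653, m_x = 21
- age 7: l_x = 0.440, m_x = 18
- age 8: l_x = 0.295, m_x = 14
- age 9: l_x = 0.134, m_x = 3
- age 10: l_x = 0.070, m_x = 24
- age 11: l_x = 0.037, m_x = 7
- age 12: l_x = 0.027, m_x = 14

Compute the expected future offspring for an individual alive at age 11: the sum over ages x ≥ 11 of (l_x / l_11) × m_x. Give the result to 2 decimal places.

l_11 = 0.037. Conditional survival from age 11 to x is l_x / l_11.
  x=11: (0.037/0.037) × 7 = 7.0000
  x=12: (0.027/0.037) × 14 = 10.2162
Sum = 7.0000 + 10.2162 = 17.2162

17.22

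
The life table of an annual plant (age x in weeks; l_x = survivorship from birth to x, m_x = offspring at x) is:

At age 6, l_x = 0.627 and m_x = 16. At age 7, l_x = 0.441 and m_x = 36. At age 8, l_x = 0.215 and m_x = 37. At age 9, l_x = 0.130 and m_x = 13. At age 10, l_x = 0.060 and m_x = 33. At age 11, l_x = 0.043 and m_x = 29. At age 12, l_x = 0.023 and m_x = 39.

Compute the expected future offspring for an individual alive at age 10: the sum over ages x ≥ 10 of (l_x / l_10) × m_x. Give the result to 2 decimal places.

l_10 = 0.060. Conditional survival from age 10 to x is l_x / l_10.
  x=10: (0.060/0.060) × 33 = 33.0000
  x=11: (0.043/0.060) × 29 = 20.7833
  x=12: (0.023/0.060) × 39 = 14.9500
Sum = 33.0000 + 20.7833 + 14.9500 = 68.7333

68.73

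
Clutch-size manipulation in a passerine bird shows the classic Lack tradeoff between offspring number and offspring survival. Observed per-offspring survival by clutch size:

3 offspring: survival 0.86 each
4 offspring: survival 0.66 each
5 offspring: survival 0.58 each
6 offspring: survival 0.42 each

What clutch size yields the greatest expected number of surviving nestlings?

5

Expected surviving nestlings = c × s(c):
  c=3: 3 × 0.86 = 2.580
  c=4: 4 × 0.66 = 2.640
  c=5: 5 × 0.58 = 2.900
  c=6: 6 × 0.42 = 2.520
Maximum at c = 5 (2.900 surviving nestlings).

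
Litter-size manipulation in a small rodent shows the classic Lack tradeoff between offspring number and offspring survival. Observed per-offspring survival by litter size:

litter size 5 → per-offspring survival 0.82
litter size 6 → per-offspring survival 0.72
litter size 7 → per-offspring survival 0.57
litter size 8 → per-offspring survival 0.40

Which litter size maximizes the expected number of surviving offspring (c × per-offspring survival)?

Expected surviving offspring = c × s(c):
  c=5: 5 × 0.82 = 4.100
  c=6: 6 × 0.72 = 4.320
  c=7: 7 × 0.57 = 3.990
  c=8: 8 × 0.40 = 3.200
Maximum at c = 6 (4.320 surviving offspring).

6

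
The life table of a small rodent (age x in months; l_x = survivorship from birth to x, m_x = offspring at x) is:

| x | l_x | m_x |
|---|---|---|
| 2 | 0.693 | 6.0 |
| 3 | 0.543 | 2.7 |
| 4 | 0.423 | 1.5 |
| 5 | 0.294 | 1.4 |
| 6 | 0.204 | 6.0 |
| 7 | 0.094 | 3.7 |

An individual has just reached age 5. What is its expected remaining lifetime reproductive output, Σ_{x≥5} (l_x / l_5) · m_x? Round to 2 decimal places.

l_5 = 0.294. Conditional survival from age 5 to x is l_x / l_5.
  x=5: (0.294/0.294) × 1.4 = 1.4000
  x=6: (0.204/0.294) × 6.0 = 4.1633
  x=7: (0.094/0.294) × 3.7 = 1.1830
Sum = 1.4000 + 4.1633 + 1.1830 = 6.7463

6.75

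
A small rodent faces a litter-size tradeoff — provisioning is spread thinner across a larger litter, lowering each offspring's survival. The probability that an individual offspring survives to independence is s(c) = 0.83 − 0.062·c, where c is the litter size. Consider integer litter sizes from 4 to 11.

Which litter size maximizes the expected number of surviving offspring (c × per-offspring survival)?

7

Expected surviving offspring = c × s(c):
  c=4: 4 × 0.582 = 2.328
  c=5: 5 × 0.520 = 2.600
  c=6: 6 × 0.458 = 2.748
  c=7: 7 × 0.396 = 2.772
  c=8: 8 × 0.334 = 2.672
  c=9: 9 × 0.272 = 2.448
  c=10: 10 × 0.210 = 2.100
  c=11: 11 × 0.148 = 1.628
Maximum at c = 7 (2.772 surviving offspring).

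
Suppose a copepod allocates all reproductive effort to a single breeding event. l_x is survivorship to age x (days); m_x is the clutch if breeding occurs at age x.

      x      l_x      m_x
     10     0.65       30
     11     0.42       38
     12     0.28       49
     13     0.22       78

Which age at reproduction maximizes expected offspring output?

10

Expected offspring if breeding at age x = l_x × m_x:
  age 10: 0.65 × 30 = 19.500
  age 11: 0.42 × 38 = 15.960
  age 12: 0.28 × 49 = 13.720
  age 13: 0.22 × 78 = 17.160
Maximum at age 10 (19.500).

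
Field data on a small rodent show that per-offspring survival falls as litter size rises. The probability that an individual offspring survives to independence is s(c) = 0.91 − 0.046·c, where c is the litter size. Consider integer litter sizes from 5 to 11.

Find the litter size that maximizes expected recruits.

Expected recruits = c × s(c):
  c=5: 5 × 0.680 = 3.400
  c=6: 6 × 0.634 = 3.804
  c=7: 7 × 0.588 = 4.116
  c=8: 8 × 0.542 = 4.336
  c=9: 9 × 0.496 = 4.464
  c=10: 10 × 0.450 = 4.500
  c=11: 11 × 0.404 = 4.444
Maximum at c = 10 (4.500 recruits).

10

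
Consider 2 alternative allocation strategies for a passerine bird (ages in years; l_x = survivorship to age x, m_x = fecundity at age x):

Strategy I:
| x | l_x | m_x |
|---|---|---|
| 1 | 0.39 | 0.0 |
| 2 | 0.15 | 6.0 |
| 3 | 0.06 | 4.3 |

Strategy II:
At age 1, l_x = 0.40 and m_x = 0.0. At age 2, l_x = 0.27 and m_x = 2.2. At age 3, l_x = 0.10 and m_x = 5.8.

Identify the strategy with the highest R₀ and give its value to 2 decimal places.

Strategy I: R₀ = 0.39×0.0 + 0.15×6.0 + 0.06×4.3 = 1.1580
Strategy II: R₀ = 0.40×0.0 + 0.27×2.2 + 0.10×5.8 = 1.1740
Highest R₀: strategy II with 1.1740.

1.17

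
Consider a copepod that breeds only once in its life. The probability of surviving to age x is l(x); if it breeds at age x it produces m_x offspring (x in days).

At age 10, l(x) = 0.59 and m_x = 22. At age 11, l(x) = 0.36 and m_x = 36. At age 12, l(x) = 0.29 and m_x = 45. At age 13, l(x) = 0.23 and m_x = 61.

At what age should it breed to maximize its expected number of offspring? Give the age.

13

Expected offspring if breeding at age x = l(x) × m_x:
  age 10: 0.59 × 22 = 12.980
  age 11: 0.36 × 36 = 12.960
  age 12: 0.29 × 45 = 13.050
  age 13: 0.23 × 61 = 14.030
Maximum at age 13 (14.030).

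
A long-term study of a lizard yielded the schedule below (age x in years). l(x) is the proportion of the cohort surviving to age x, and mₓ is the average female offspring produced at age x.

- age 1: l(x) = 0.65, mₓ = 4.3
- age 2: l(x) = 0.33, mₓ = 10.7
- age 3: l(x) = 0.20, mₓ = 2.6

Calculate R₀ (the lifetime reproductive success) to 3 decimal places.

6.846

R₀ = Σ l(x) mₓ:
  age 1: 0.65 × 4.3 = 2.7950
  age 2: 0.33 × 10.7 = 3.5310
  age 3: 0.20 × 2.6 = 0.5200
R₀ = 2.7950 + 3.5310 + 0.5200 = 6.8460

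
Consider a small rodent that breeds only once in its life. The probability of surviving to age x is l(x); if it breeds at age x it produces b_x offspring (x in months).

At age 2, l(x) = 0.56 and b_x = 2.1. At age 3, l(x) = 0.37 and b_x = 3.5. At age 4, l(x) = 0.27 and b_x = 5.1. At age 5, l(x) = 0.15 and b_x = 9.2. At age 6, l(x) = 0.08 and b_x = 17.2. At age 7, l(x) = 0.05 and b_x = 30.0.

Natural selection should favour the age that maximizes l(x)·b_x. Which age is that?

Expected offspring if breeding at age x = l(x) × b_x:
  age 2: 0.56 × 2.1 = 1.176
  age 3: 0.37 × 3.5 = 1.295
  age 4: 0.27 × 5.1 = 1.377
  age 5: 0.15 × 9.2 = 1.380
  age 6: 0.08 × 17.2 = 1.376
  age 7: 0.05 × 30.0 = 1.500
Maximum at age 7 (1.500).

7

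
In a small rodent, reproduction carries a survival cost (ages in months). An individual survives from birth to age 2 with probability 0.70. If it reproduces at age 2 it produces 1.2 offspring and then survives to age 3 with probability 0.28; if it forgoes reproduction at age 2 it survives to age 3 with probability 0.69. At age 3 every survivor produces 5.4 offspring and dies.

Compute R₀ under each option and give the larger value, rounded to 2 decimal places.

breed at age 2: R₀ = 0.70 × (1.2 + 0.28 × 5.4) = 0.70 × 2.7120 = 1.8984
delay to age 3: R₀ = 0.70 × (0.69 × 5.4) = 0.70 × 3.7260 = 2.6082
Higher: delay to age 3 (2.6082).

2.61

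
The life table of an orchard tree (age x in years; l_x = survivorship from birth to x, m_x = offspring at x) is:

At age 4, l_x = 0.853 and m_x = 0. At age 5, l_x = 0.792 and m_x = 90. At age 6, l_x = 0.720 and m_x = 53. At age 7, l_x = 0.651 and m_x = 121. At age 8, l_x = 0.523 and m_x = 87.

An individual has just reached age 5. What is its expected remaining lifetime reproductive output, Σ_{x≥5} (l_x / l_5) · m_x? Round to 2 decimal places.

295.09

l_5 = 0.792. Conditional survival from age 5 to x is l_x / l_5.
  x=5: (0.792/0.792) × 90 = 90.0000
  x=6: (0.720/0.792) × 53 = 48.1818
  x=7: (0.651/0.792) × 121 = 99.4583
  x=8: (0.523/0.792) × 87 = 57.4508
Sum = 90.0000 + 48.1818 + 99.4583 + 57.4508 = 295.0909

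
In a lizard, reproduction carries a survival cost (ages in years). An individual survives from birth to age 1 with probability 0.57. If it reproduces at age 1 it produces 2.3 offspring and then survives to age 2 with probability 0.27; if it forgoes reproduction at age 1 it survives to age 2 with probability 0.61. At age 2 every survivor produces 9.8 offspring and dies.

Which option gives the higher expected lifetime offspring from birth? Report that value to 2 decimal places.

breed at age 1: R₀ = 0.57 × (2.3 + 0.27 × 9.8) = 0.57 × 4.9460 = 2.8192
delay to age 2: R₀ = 0.57 × (0.61 × 9.8) = 0.57 × 5.9780 = 3.4075
Higher: delay to age 2 (3.4075).

3.41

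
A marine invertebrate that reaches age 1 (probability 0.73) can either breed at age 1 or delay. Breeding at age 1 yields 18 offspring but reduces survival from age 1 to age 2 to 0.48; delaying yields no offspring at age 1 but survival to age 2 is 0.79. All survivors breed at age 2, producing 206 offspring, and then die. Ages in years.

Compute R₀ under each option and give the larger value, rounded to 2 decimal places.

118.80

breed at age 1: R₀ = 0.73 × (18 + 0.48 × 206) = 0.73 × 116.8800 = 85.3224
delay to age 2: R₀ = 0.73 × (0.79 × 206) = 0.73 × 162.7400 = 118.8002
Higher: delay to age 2 (118.8002).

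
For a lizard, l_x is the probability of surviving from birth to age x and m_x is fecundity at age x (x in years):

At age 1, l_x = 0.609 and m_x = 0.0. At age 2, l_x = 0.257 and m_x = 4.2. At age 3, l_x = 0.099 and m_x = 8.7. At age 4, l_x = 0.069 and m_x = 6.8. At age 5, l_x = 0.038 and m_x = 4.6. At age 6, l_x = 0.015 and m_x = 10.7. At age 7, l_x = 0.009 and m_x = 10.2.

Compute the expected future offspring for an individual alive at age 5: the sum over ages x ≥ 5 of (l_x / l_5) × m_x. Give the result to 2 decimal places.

l_5 = 0.038. Conditional survival from age 5 to x is l_x / l_5.
  x=5: (0.038/0.038) × 4.6 = 4.6000
  x=6: (0.015/0.038) × 10.7 = 4.2237
  x=7: (0.009/0.038) × 10.2 = 2.4158
Sum = 4.6000 + 4.2237 + 2.4158 = 11.2395

11.24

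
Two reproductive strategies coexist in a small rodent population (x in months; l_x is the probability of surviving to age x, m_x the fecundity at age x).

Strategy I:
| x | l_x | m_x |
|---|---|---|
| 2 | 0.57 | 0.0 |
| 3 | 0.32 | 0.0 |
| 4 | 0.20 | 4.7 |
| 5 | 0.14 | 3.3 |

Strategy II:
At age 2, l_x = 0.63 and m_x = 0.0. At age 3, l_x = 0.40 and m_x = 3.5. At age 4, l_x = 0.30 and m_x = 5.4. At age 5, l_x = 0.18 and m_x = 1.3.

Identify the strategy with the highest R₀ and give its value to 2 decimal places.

Strategy I: R₀ = 0.57×0.0 + 0.32×0.0 + 0.20×4.7 + 0.14×3.3 = 1.4020
Strategy II: R₀ = 0.63×0.0 + 0.40×3.5 + 0.30×5.4 + 0.18×1.3 = 3.2540
Highest R₀: strategy II with 3.2540.

3.25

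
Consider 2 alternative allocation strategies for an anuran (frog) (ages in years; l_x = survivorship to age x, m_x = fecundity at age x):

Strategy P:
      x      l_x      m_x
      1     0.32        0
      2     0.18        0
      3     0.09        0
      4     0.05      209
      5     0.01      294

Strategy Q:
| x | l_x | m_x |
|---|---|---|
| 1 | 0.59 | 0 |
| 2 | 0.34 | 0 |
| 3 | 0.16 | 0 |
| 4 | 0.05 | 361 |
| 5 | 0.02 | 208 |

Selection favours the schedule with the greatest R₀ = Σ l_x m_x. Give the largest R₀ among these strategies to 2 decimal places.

22.21

Strategy P: R₀ = 0.32×0 + 0.18×0 + 0.09×0 + 0.05×209 + 0.01×294 = 13.3900
Strategy Q: R₀ = 0.59×0 + 0.34×0 + 0.16×0 + 0.05×361 + 0.02×208 = 22.2100
Highest R₀: strategy Q with 22.2100.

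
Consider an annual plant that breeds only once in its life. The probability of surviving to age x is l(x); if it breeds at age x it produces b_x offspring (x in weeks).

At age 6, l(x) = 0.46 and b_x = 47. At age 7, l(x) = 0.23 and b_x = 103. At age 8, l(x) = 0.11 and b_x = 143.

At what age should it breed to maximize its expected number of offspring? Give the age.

Expected offspring if breeding at age x = l(x) × b_x:
  age 6: 0.46 × 47 = 21.620
  age 7: 0.23 × 103 = 23.690
  age 8: 0.11 × 143 = 15.730
Maximum at age 7 (23.690).

7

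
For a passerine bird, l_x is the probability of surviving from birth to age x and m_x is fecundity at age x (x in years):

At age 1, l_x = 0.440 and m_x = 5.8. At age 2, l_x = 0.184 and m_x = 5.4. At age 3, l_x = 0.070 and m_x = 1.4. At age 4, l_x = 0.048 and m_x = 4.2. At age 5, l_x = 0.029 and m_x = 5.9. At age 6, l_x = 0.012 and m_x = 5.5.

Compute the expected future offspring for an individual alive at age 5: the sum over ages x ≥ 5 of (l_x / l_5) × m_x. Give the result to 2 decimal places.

l_5 = 0.029. Conditional survival from age 5 to x is l_x / l_5.
  x=5: (0.029/0.029) × 5.9 = 5.9000
  x=6: (0.012/0.029) × 5.5 = 2.2759
Sum = 5.9000 + 2.2759 = 8.1759

8.18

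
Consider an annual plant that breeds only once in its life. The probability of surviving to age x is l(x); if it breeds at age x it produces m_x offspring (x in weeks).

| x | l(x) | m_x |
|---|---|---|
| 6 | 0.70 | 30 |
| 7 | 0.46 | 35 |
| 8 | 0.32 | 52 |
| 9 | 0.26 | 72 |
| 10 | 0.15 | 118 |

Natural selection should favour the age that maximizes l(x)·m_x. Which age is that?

6

Expected offspring if breeding at age x = l(x) × m_x:
  age 6: 0.70 × 30 = 21.000
  age 7: 0.46 × 35 = 16.100
  age 8: 0.32 × 52 = 16.640
  age 9: 0.26 × 72 = 18.720
  age 10: 0.15 × 118 = 17.700
Maximum at age 6 (21.000).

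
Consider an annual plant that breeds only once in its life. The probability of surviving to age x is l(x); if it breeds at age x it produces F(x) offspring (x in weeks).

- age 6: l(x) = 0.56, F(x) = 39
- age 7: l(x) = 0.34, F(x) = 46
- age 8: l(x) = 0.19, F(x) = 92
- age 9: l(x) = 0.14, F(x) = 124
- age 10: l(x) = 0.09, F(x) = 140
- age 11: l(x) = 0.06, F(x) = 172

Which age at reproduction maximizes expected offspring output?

Expected offspring if breeding at age x = l(x) × F(x):
  age 6: 0.56 × 39 = 21.840
  age 7: 0.34 × 46 = 15.640
  age 8: 0.19 × 92 = 17.480
  age 9: 0.14 × 124 = 17.360
  age 10: 0.09 × 140 = 12.600
  age 11: 0.06 × 172 = 10.320
Maximum at age 6 (21.840).

6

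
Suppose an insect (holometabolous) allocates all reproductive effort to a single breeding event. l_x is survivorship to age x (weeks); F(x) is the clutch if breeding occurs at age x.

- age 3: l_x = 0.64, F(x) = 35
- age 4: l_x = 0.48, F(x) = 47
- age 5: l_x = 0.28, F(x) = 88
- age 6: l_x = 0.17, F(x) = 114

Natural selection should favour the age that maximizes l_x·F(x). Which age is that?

5

Expected offspring if breeding at age x = l_x × F(x):
  age 3: 0.64 × 35 = 22.400
  age 4: 0.48 × 47 = 22.560
  age 5: 0.28 × 88 = 24.640
  age 6: 0.17 × 114 = 19.380
Maximum at age 5 (24.640).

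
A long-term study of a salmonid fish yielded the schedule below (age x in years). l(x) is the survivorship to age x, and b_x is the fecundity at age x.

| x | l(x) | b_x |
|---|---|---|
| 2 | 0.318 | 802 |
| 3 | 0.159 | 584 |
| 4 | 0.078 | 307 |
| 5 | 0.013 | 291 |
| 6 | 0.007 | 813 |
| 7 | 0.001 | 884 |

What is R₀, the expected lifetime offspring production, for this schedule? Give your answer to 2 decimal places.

382.20

R₀ = Σ l(x) b_x:
  age 2: 0.318 × 802 = 255.0360
  age 3: 0.159 × 584 = 92.8560
  age 4: 0.078 × 307 = 23.9460
  age 5: 0.013 × 291 = 3.7830
  age 6: 0.007 × 813 = 5.6910
  age 7: 0.001 × 884 = 0.8840
R₀ = 255.0360 + 92.8560 + 23.9460 + 3.7830 + 5.6910 + 0.8840 = 382.1960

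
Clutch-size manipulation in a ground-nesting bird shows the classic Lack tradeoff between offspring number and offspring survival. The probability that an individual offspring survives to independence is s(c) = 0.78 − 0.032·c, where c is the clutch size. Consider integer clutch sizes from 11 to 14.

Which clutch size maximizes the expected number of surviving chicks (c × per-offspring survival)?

12

Expected surviving chicks = c × s(c):
  c=11: 11 × 0.428 = 4.708
  c=12: 12 × 0.396 = 4.752
  c=13: 13 × 0.364 = 4.732
  c=14: 14 × 0.332 = 4.648
Maximum at c = 12 (4.752 surviving chicks).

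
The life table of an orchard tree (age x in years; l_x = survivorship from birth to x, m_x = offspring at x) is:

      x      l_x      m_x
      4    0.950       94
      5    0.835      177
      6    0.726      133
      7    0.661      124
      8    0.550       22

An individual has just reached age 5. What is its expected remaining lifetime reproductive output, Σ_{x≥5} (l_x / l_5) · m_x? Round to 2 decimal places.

405.29

l_5 = 0.835. Conditional survival from age 5 to x is l_x / l_5.
  x=5: (0.835/0.835) × 177 = 177.0000
  x=6: (0.726/0.835) × 133 = 115.6383
  x=7: (0.661/0.835) × 124 = 98.1605
  x=8: (0.550/0.835) × 22 = 14.4910
Sum = 177.0000 + 115.6383 + 98.1605 + 14.4910 = 405.2898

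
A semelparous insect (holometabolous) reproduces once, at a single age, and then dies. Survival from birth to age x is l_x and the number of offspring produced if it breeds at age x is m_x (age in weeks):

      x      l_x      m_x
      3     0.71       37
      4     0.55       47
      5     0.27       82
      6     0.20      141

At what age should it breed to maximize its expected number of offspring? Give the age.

6

Expected offspring if breeding at age x = l_x × m_x:
  age 3: 0.71 × 37 = 26.270
  age 4: 0.55 × 47 = 25.850
  age 5: 0.27 × 82 = 22.140
  age 6: 0.20 × 141 = 28.200
Maximum at age 6 (28.200).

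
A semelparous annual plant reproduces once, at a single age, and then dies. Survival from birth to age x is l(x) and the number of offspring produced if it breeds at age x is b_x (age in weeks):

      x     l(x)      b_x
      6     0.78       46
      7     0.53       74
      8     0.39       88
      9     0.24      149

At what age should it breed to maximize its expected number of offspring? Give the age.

7

Expected offspring if breeding at age x = l(x) × b_x:
  age 6: 0.78 × 46 = 35.880
  age 7: 0.53 × 74 = 39.220
  age 8: 0.39 × 88 = 34.320
  age 9: 0.24 × 149 = 35.760
Maximum at age 7 (39.220).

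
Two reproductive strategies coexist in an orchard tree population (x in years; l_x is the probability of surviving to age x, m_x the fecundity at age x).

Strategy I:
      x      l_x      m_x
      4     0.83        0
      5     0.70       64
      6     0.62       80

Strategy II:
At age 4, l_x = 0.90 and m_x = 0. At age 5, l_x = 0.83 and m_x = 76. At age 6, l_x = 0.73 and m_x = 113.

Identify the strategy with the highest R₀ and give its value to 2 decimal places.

145.57

Strategy I: R₀ = 0.83×0 + 0.70×64 + 0.62×80 = 94.4000
Strategy II: R₀ = 0.90×0 + 0.83×76 + 0.73×113 = 145.5700
Highest R₀: strategy II with 145.5700.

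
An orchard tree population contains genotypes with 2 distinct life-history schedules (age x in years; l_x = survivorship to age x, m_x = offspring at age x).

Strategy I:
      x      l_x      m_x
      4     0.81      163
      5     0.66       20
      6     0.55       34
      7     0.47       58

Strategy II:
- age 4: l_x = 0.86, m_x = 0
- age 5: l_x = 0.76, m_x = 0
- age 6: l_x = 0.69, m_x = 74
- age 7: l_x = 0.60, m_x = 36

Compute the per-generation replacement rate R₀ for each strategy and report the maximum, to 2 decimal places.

Strategy I: R₀ = 0.81×163 + 0.66×20 + 0.55×34 + 0.47×58 = 191.1900
Strategy II: R₀ = 0.86×0 + 0.76×0 + 0.69×74 + 0.60×36 = 72.6600
Highest R₀: strategy I with 191.1900.

191.19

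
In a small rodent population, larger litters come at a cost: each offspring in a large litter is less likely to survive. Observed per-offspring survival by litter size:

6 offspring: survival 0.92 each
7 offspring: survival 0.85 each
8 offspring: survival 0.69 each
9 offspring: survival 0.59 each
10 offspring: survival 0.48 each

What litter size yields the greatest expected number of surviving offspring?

Expected surviving offspring = c × s(c):
  c=6: 6 × 0.92 = 5.520
  c=7: 7 × 0.85 = 5.950
  c=8: 8 × 0.69 = 5.520
  c=9: 9 × 0.59 = 5.310
  c=10: 10 × 0.48 = 4.800
Maximum at c = 7 (5.950 surviving offspring).

7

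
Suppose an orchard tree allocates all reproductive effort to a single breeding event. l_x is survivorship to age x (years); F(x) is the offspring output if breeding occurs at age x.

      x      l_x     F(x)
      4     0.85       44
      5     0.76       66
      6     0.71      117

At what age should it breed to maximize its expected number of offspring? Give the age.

6

Expected offspring if breeding at age x = l_x × F(x):
  age 4: 0.85 × 44 = 37.400
  age 5: 0.76 × 66 = 50.160
  age 6: 0.71 × 117 = 83.070
Maximum at age 6 (83.070).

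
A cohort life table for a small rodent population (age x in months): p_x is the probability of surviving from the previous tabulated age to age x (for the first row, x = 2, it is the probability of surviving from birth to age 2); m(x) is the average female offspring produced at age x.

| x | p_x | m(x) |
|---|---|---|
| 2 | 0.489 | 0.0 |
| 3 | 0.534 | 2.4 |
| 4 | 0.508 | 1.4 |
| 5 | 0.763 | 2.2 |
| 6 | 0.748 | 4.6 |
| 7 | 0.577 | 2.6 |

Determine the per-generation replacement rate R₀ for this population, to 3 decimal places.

1.497

Survivorship from birth: l_x = p_2·p_3·…·p_x.
  l_2 = 0.48900
  l_3 = 0.26113
  l_4 = 0.13265
  l_5 = 0.10121
  l_6 = 0.07571
  l_7 = 0.04368
R₀ = Σ l_x m(x):
  age 2: 0.48900 × 0.0 = 0.0000
  age 3: 0.26113 × 2.4 = 0.6267
  age 4: 0.13265 × 1.4 = 0.1857
  age 5: 0.10121 × 2.2 = 0.2227
  age 6: 0.07571 × 4.6 = 0.3483
  age 7: 0.04368 × 2.6 = 0.1136
R₀ = 0.0000 + 0.6267 + 0.1857 + 0.2227 + 0.3483 + 0.1136 = 1.4969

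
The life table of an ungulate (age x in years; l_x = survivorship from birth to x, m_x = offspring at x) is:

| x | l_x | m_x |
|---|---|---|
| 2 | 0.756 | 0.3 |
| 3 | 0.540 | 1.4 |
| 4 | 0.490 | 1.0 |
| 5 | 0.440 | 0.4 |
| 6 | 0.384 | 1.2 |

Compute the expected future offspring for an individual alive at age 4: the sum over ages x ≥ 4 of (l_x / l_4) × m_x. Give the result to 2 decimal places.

l_4 = 0.490. Conditional survival from age 4 to x is l_x / l_4.
  x=4: (0.490/0.490) × 1.0 = 1.0000
  x=5: (0.440/0.490) × 0.4 = 0.3592
  x=6: (0.384/0.490) × 1.2 = 0.9404
Sum = 1.0000 + 0.3592 + 0.9404 = 2.2996

2.30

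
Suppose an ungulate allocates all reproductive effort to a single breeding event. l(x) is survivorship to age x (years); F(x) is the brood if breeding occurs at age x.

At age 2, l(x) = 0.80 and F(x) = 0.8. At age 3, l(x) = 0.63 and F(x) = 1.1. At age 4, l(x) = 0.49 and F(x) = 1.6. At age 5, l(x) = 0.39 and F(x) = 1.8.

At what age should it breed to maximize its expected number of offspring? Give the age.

Expected offspring if breeding at age x = l(x) × F(x):
  age 2: 0.80 × 0.8 = 0.640
  age 3: 0.63 × 1.1 = 0.693
  age 4: 0.49 × 1.6 = 0.784
  age 5: 0.39 × 1.8 = 0.702
Maximum at age 4 (0.784).

4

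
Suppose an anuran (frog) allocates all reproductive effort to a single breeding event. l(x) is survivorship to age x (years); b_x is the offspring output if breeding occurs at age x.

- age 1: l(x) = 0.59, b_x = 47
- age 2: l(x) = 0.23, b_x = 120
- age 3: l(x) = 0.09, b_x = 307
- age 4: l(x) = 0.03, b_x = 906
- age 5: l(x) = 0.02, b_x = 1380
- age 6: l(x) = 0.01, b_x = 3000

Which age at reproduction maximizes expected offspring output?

6

Expected offspring if breeding at age x = l(x) × b_x:
  age 1: 0.59 × 47 = 27.730
  age 2: 0.23 × 120 = 27.600
  age 3: 0.09 × 307 = 27.630
  age 4: 0.03 × 906 = 27.180
  age 5: 0.02 × 1380 = 27.600
  age 6: 0.01 × 3000 = 30.000
Maximum at age 6 (30.000).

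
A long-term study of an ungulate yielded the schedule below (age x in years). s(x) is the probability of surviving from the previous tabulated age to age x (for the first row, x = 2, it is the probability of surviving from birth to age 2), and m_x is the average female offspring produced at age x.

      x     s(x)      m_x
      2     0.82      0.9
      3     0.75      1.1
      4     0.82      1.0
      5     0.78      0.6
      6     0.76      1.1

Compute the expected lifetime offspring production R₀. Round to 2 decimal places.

Survivorship from birth: l_x = s_2·s_3·…·s_x.
  l_2 = 0.82000
  l_3 = 0.61500
  l_4 = 0.50430
  l_5 = 0.39335
  l_6 = 0.29895
R₀ = Σ l_x m_x:
  age 2: 0.82000 × 0.9 = 0.7380
  age 3: 0.61500 × 1.1 = 0.6765
  age 4: 0.50430 × 1.0 = 0.5043
  age 5: 0.39335 × 0.6 = 0.2360
  age 6: 0.29895 × 1.1 = 0.3288
R₀ = 0.7380 + 0.6765 + 0.5043 + 0.2360 + 0.3288 = 2.4837

2.48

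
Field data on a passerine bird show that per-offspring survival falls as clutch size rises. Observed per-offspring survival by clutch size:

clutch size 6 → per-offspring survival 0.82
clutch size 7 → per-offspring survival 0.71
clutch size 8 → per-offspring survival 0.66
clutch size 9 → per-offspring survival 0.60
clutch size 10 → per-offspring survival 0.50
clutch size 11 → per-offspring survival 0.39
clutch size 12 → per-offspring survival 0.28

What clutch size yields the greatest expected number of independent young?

9

Expected independent young = c × s(c):
  c=6: 6 × 0.82 = 4.920
  c=7: 7 × 0.71 = 4.970
  c=8: 8 × 0.66 = 5.280
  c=9: 9 × 0.60 = 5.400
  c=10: 10 × 0.50 = 5.000
  c=11: 11 × 0.39 = 4.290
  c=12: 12 × 0.28 = 3.360
Maximum at c = 9 (5.400 independent young).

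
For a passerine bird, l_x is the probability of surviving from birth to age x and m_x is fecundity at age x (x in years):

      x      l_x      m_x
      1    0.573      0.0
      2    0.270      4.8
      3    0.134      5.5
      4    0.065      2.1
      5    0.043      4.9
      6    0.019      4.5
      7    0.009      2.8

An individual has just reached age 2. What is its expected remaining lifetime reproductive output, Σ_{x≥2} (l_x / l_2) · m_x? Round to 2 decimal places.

l_2 = 0.270. Conditional survival from age 2 to x is l_x / l_2.
  x=2: (0.270/0.270) × 4.8 = 4.8000
  x=3: (0.134/0.270) × 5.5 = 2.7296
  x=4: (0.065/0.270) × 2.1 = 0.5056
  x=5: (0.043/0.270) × 4.9 = 0.7804
  x=6: (0.019/0.270) × 4.5 = 0.3167
  x=7: (0.009/0.270) × 2.8 = 0.0933
Sum = 4.8000 + 2.7296 + 0.5056 + 0.7804 + 0.3167 + 0.0933 = 9.2256

9.23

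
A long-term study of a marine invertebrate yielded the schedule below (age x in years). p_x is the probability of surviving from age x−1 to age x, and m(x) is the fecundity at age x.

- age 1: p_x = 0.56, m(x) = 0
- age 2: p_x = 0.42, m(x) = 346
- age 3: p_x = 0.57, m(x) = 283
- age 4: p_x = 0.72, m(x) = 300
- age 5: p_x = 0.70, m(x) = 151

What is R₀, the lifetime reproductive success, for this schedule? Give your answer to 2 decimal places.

Survivorship from birth: l_x = p_1·p_2·…·p_x.
  l_1 = 0.56000
  l_2 = 0.23520
  l_3 = 0.13406
  l_4 = 0.09653
  l_5 = 0.06757
R₀ = Σ l_x m(x):
  age 1: 0.56000 × 0 = 0.0000
  age 2: 0.23520 × 346 = 81.3792
  age 3: 0.13406 × 283 = 37.9390
  age 4: 0.09653 × 300 = 28.9590
  age 5: 0.06757 × 151 = 10.2031
R₀ = 0.0000 + 81.3792 + 37.9390 + 28.9590 + 10.2031 = 158.4803

158.48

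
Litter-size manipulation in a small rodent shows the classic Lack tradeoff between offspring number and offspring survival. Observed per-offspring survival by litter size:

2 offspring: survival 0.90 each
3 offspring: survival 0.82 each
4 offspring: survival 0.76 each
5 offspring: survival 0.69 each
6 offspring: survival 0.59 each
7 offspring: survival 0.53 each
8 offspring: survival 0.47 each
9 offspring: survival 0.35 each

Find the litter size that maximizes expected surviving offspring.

Expected surviving offspring = c × s(c):
  c=2: 2 × 0.90 = 1.800
  c=3: 3 × 0.82 = 2.460
  c=4: 4 × 0.76 = 3.040
  c=5: 5 × 0.69 = 3.450
  c=6: 6 × 0.59 = 3.540
  c=7: 7 × 0.53 = 3.710
  c=8: 8 × 0.47 = 3.760
  c=9: 9 × 0.35 = 3.150
Maximum at c = 8 (3.760 surviving offspring).

8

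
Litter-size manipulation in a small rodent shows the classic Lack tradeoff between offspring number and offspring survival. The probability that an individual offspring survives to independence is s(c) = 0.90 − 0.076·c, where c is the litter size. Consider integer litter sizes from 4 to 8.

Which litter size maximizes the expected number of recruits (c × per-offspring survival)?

6

Expected recruits = c × s(c):
  c=4: 4 × 0.596 = 2.384
  c=5: 5 × 0.520 = 2.600
  c=6: 6 × 0.444 = 2.664
  c=7: 7 × 0.368 = 2.576
  c=8: 8 × 0.292 = 2.336
Maximum at c = 6 (2.664 recruits).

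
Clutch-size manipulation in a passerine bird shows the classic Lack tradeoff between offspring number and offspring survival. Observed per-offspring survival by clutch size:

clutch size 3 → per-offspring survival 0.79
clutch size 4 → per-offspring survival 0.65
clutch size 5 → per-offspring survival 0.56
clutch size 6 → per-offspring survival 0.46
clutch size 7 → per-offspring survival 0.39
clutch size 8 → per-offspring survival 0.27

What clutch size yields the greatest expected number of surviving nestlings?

5

Expected surviving nestlings = c × s(c):
  c=3: 3 × 0.79 = 2.370
  c=4: 4 × 0.65 = 2.600
  c=5: 5 × 0.56 = 2.800
  c=6: 6 × 0.46 = 2.760
  c=7: 7 × 0.39 = 2.730
  c=8: 8 × 0.27 = 2.160
Maximum at c = 5 (2.800 surviving nestlings).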